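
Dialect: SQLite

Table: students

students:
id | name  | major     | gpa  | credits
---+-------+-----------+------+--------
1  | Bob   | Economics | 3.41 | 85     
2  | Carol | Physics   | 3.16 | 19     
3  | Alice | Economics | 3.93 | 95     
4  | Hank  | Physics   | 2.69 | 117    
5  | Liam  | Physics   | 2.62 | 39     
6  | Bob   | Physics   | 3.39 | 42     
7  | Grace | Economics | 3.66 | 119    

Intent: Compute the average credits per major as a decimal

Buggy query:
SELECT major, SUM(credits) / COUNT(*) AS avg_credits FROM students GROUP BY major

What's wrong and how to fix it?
Bug: Both operands are integers, so '/' performs integer division and truncates

Fix: Multiply by 1.0 (or CAST to REAL) to force floating-point division

Corrected query:
SELECT major, SUM(credits) * 1.0 / COUNT(*) AS avg_credits FROM students GROUP BY major

Result:
major     | avg_credits
----------+------------
Economics | 99.666667  
Physics   | 54.25      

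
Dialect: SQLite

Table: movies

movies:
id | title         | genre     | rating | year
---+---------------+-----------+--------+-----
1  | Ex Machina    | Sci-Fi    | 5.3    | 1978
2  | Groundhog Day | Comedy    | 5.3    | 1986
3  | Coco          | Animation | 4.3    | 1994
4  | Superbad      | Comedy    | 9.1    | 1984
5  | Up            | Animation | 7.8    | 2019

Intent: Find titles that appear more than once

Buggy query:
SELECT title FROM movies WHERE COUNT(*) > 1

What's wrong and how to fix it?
Bug: WHERE can't reference COUNT(*); aggregates are computed after WHERE

Fix: GROUP BY title, then filter groups with HAVING COUNT(*) > 1

Corrected query:
SELECT title FROM movies GROUP BY title HAVING COUNT(*) > 1

Result:
(no rows)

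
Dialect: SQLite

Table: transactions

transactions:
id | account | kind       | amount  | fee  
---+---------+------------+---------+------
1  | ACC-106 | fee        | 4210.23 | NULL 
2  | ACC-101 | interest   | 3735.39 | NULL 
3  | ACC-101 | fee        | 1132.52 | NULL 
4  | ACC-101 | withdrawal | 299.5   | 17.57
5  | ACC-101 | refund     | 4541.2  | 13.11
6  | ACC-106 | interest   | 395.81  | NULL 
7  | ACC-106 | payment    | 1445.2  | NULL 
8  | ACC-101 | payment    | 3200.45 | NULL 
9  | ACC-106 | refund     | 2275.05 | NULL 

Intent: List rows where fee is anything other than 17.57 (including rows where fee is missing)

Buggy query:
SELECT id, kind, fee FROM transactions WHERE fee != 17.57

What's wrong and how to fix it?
Bug: 'fee != 17.57' is unknown when fee is NULL, so NULL rows are silently excluded

Fix: Handle NULL separately with IS NULL alongside the inequality

Corrected query:
SELECT id, kind, fee FROM transactions WHERE fee != 17.57 OR fee IS NULL

Result:
id | kind     | fee  
---+----------+------
1  | fee      | NULL 
2  | interest | NULL 
3  | fee      | NULL 
5  | refund   | 13.11
6  | interest | NULL 
7  | payment  | NULL 
8  | payment  | NULL 
9  | refund   | NULL 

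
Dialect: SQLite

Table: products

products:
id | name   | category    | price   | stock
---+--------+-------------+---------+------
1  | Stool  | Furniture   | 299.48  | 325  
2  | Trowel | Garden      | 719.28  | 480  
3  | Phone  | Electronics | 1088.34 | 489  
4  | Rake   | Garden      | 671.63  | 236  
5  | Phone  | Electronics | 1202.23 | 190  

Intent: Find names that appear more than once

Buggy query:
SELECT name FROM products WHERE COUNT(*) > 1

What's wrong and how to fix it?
Bug: COUNT(*) is an aggregate and cannot be used in WHERE

Fix: GROUP BY name, then filter groups with HAVING COUNT(*) > 1

Corrected query:
SELECT name FROM products GROUP BY name HAVING COUNT(*) > 1

Result:
name 
-----
Phone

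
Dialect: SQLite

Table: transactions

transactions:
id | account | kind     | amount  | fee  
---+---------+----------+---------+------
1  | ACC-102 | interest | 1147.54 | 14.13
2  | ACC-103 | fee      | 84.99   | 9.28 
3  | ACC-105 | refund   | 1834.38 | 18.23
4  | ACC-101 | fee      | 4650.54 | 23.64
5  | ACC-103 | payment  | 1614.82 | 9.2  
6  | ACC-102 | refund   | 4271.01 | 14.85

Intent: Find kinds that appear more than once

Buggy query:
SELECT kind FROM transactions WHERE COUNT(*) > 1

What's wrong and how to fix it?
Bug: WHERE can't reference COUNT(*); aggregates are computed after WHERE

Fix: Group first, then use HAVING for the count condition

Corrected query:
SELECT kind FROM transactions GROUP BY kind HAVING COUNT(*) > 1

Result:
kind  
------
fee   
refund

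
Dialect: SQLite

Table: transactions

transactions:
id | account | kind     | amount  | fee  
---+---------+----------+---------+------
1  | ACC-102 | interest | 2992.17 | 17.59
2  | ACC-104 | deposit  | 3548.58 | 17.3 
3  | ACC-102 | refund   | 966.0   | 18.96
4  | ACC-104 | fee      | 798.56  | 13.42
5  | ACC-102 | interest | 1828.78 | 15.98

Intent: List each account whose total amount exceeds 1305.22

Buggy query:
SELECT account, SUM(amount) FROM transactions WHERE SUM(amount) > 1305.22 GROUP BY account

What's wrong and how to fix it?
Bug: Aggregate functions cannot appear in a WHERE clause

Fix: Use HAVING (which filters groups after aggregation) instead of WHERE

Corrected query:
SELECT account, SUM(amount) FROM transactions GROUP BY account HAVING SUM(amount) > 1305.22

Result:
account | SUM(amount)
--------+------------
ACC-102 | 5786.95    
ACC-104 | 4347.14    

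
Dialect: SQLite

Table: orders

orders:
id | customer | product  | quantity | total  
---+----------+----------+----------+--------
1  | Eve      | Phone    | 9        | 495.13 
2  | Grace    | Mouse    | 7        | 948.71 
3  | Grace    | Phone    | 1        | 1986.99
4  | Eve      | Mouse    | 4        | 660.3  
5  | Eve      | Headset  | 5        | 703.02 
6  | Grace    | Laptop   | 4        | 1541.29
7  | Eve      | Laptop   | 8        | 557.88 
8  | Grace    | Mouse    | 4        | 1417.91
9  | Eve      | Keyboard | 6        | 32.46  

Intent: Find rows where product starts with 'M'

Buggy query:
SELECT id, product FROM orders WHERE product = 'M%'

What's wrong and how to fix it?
Bug: '=' compares the literal string including the % character; pattern matching needs LIKE

Fix: Use LIKE for wildcard pattern matching

Corrected query:
SELECT id, product FROM orders WHERE product LIKE 'M%'

Result:
id | product
---+--------
2  | Mouse  
4  | Mouse  
8  | Mouse  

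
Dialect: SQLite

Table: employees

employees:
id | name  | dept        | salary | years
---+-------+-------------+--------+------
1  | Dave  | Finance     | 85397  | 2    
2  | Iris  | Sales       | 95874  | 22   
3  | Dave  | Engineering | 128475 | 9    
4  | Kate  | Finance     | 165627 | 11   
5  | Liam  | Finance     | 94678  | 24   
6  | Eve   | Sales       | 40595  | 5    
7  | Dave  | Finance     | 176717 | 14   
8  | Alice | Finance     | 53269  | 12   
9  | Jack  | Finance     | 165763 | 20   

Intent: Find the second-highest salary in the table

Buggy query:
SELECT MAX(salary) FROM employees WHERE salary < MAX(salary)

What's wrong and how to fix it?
Bug: MAX(salary) on the right of the comparison is an aggregate-in-WHERE error

Fix: Compute the overall MAX in a subquery, then take MAX of rows below it

Corrected query:
SELECT MAX(salary) FROM employees WHERE salary < (SELECT MAX(salary) FROM employees)

Result:
MAX(salary)
-----------
165763     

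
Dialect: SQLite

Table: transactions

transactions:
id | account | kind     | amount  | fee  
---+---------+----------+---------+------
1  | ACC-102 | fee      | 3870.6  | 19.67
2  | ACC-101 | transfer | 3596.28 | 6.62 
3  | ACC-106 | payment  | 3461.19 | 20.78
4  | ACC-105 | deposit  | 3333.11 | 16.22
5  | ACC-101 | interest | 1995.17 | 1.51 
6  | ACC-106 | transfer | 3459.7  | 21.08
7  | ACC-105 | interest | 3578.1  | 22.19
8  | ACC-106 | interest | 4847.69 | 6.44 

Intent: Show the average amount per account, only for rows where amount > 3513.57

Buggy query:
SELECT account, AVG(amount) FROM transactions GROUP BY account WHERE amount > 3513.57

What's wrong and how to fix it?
Bug: Row-level WHERE must come before GROUP BY in the clause order

Fix: Place WHERE between FROM and GROUP BY

Corrected query:
SELECT account, AVG(amount) FROM transactions WHERE amount > 3513.57 GROUP BY account

Result:
account | AVG(amount)
--------+------------
ACC-101 | 3596.28    
ACC-102 | 3870.6     
ACC-105 | 3578.1     
ACC-106 | 4847.69    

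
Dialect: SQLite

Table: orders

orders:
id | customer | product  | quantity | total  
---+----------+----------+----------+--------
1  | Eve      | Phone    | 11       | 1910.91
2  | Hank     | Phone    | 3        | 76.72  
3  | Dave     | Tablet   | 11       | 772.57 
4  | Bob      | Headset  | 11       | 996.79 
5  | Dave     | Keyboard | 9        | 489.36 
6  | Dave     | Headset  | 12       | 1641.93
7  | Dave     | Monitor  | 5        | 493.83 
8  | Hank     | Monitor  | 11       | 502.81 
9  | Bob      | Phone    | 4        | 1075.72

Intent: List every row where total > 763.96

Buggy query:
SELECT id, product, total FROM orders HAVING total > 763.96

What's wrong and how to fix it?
Bug: This is a non-aggregate query (no GROUP BY, no aggregates), so in SQLite the HAVING clause is invalid here; a row-level condition belongs in WHERE

Fix: Replace HAVING with WHERE since the condition applies to individual rows

Corrected query:
SELECT id, product, total FROM orders WHERE total > 763.96

Result:
id | product | total  
---+---------+--------
1  | Phone   | 1910.91
3  | Tablet  | 772.57 
4  | Headset | 996.79 
6  | Headset | 1641.93
9  | Phone   | 1075.72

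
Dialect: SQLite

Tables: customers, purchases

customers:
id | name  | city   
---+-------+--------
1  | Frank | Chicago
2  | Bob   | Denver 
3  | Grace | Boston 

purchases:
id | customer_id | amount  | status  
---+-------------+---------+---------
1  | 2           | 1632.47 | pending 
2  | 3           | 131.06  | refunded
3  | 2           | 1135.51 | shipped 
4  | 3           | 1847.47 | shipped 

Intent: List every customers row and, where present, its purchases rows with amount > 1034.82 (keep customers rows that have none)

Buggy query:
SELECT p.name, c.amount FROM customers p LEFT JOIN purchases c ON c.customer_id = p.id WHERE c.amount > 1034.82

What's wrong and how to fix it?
Bug: A WHERE condition on the right-hand table after LEFT JOIN drops unmatched parents

Fix: Move the right-table condition into the ON clause so unmatched parents are kept

Corrected query:
SELECT p.name, c.amount FROM customers p LEFT JOIN purchases c ON c.customer_id = p.id AND c.amount > 1034.82

Result:
name  | amount 
------+--------
Frank | NULL   
Bob   | 1135.51
Bob   | 1632.47
Grace | 1847.47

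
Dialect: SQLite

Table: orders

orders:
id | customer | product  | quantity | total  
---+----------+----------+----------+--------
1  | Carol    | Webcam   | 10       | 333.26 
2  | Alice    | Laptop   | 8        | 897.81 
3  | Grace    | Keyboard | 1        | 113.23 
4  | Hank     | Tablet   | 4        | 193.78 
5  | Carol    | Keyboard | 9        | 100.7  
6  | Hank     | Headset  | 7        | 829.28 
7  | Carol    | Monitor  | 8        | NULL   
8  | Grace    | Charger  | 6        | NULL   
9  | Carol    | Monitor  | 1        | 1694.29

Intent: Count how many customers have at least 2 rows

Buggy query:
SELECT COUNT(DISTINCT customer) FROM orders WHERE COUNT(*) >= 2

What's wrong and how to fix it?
Bug: WHERE filters individual rows, not groups, so a group-level COUNT is invalid there

Fix: Group first with HAVING COUNT(*) >= 2, then COUNT the resulting groups

Corrected query:
SELECT COUNT(*) FROM (SELECT customer FROM orders GROUP BY customer HAVING COUNT(*) >= 2)

Result:
COUNT(*)
--------
3       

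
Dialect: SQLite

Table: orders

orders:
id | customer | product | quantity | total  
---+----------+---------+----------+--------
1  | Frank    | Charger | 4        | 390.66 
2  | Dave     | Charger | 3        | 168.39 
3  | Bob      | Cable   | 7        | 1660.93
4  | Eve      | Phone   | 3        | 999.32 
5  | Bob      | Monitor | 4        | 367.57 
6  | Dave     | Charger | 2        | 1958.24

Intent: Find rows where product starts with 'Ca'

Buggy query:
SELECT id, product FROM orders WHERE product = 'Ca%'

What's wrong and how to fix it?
Bug: '=' compares the literal string including the % character; pattern matching needs LIKE

Fix: Use LIKE for wildcard pattern matching

Corrected query:
SELECT id, product FROM orders WHERE product LIKE 'Ca%'

Result:
id | product
---+--------
3  | Cable  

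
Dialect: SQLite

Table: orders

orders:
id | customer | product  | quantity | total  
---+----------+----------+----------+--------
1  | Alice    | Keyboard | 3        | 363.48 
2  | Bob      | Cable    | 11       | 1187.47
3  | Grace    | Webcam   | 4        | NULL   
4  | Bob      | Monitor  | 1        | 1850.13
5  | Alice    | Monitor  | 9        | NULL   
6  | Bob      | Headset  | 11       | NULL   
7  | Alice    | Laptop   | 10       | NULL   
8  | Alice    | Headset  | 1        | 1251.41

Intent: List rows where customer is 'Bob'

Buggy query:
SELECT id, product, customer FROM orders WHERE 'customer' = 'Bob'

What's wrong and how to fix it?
Bug: Single quotes denote string literals in SQL; the column name is being compared as a constant string

Fix: Reference the column as customer without single quotes

Corrected query:
SELECT id, product, customer FROM orders WHERE customer = 'Bob'

Result:
id | product | customer
---+---------+---------
2  | Cable   | Bob     
4  | Monitor | Bob     
6  | Headset | Bob     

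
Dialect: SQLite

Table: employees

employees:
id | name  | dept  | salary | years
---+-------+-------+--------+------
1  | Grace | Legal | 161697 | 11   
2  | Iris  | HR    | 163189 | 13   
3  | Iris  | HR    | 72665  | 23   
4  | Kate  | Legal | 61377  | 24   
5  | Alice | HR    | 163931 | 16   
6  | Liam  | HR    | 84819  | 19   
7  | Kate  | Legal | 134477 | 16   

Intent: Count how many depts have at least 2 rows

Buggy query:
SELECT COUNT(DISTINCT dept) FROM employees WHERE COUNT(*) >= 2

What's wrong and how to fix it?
Bug: WHERE filters individual rows, not groups, so a group-level COUNT is invalid there

Fix: Use a subquery that GROUPs and filters with HAVING, then count its rows

Corrected query:
SELECT COUNT(*) FROM (SELECT dept FROM employees GROUP BY dept HAVING COUNT(*) >= 2)

Result:
COUNT(*)
--------
2       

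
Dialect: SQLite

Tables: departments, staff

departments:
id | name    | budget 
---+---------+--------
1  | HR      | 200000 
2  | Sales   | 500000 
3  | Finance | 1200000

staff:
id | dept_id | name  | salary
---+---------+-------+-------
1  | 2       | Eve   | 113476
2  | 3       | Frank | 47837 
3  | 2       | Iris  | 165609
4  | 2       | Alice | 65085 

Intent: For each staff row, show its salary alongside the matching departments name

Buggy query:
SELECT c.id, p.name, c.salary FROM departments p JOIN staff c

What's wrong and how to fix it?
Bug: Missing join condition: each staff row is matched to all departments rows instead of just its own

Fix: Specify the join condition linking the foreign key to the parent id

Corrected query:
SELECT c.id, p.name, c.salary FROM departments p JOIN staff c ON c.dept_id = p.id

Result:
id | name    | salary
---+---------+-------
1  | Sales   | 113476
2  | Finance | 47837 
3  | Sales   | 165609
4  | Sales   | 65085 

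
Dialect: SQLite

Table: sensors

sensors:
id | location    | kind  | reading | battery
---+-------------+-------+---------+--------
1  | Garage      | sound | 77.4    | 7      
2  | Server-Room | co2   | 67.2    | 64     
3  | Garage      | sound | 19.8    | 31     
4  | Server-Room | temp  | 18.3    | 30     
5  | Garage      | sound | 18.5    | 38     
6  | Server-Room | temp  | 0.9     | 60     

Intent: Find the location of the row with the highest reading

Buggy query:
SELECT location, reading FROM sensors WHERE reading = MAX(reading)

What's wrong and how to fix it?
Bug: WHERE is evaluated per row; an aggregate over the whole table isn't defined there

Fix: Wrap MAX in a scalar subquery so WHERE compares against a single value

Corrected query:
SELECT location, reading FROM sensors WHERE reading = (SELECT MAX(reading) FROM sensors)

Result:
location | reading
---------+--------
Garage   | 77.4   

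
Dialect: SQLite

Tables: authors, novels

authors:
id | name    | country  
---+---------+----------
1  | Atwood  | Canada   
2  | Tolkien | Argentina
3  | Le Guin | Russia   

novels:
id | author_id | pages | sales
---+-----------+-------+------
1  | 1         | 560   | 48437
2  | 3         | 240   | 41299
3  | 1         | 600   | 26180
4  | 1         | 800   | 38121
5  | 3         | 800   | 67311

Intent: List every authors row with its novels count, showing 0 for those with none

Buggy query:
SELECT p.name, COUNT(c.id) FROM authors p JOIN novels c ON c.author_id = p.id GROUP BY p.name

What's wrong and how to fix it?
Bug: INNER JOIN drops authors rows that have no matching novels rows

Fix: Switch to LEFT JOIN to retain unmatched parent rows

Corrected query:
SELECT p.name, COUNT(c.id) FROM authors p LEFT JOIN novels c ON c.author_id = p.id GROUP BY p.name

Result:
name    | COUNT(c.id)
--------+------------
Atwood  | 3          
Le Guin | 2          
Tolkien | 0          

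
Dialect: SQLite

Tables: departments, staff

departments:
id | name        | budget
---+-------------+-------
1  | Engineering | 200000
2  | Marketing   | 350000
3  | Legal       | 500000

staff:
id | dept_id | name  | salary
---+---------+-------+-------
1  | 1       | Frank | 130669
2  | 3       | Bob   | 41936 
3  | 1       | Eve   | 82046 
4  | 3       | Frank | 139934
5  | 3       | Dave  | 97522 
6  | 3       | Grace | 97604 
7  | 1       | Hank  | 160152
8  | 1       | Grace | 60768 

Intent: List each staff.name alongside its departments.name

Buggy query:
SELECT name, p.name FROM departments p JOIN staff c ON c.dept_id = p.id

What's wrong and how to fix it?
Bug: Both tables have a 'name' column; the unqualified reference is ambiguous

Fix: Qualify the column with its table alias (c.name)

Corrected query:
SELECT c.name, p.name FROM departments p JOIN staff c ON c.dept_id = p.id

Result:
name  | name       
------+------------
Frank | Engineering
Bob   | Legal      
Eve   | Engineering
Frank | Legal      
Dave  | Legal      
Grace | Legal      
Hank  | Engineering
Grace | Engineering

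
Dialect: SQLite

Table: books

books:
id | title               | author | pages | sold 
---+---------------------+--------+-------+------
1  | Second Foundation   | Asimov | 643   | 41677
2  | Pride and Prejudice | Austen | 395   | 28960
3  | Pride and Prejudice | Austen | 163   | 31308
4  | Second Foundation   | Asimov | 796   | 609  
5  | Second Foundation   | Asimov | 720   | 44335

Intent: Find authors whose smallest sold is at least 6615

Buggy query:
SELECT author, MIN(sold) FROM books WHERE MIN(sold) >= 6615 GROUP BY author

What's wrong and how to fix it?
Bug: MIN() in WHERE is a misuse of aggregate

Fix: Replace WHERE with HAVING after the GROUP BY

Corrected query:
SELECT author, MIN(sold) FROM books GROUP BY author HAVING MIN(sold) >= 6615

Result:
author | MIN(sold)
-------+----------
Austen | 28960    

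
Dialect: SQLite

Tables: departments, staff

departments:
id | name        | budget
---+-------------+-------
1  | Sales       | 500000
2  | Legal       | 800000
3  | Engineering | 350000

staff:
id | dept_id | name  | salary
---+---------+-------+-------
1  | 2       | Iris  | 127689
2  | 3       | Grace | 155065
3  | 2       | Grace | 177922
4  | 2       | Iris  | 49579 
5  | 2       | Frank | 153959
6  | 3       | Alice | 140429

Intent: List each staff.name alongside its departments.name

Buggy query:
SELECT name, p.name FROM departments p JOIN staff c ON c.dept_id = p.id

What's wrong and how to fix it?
Bug: Both tables have a 'name' column; the unqualified reference is ambiguous

Fix: Prefix ambiguous columns with the table alias

Corrected query:
SELECT c.name, p.name FROM departments p JOIN staff c ON c.dept_id = p.id

Result:
name  | name       
------+------------
Iris  | Legal      
Grace | Engineering
Grace | Legal      
Iris  | Legal      
Frank | Legal      
Alice | Engineering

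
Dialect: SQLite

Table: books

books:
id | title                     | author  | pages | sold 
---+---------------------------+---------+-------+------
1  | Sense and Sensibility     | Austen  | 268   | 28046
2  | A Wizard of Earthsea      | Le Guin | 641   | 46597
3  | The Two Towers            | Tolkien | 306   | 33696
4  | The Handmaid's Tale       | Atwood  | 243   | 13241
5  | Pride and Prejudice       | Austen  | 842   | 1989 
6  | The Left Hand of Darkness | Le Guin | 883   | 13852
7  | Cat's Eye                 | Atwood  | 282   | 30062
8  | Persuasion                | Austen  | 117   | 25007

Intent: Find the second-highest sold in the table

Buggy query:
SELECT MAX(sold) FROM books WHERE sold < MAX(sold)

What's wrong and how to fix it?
Bug: The inner MAX is an aggregate inside WHERE, which is not allowed

Fix: Compute the overall MAX in a subquery, then take MAX of rows below it

Corrected query:
SELECT MAX(sold) FROM books WHERE sold < (SELECT MAX(sold) FROM books)

Result:
MAX(sold)
---------
33696    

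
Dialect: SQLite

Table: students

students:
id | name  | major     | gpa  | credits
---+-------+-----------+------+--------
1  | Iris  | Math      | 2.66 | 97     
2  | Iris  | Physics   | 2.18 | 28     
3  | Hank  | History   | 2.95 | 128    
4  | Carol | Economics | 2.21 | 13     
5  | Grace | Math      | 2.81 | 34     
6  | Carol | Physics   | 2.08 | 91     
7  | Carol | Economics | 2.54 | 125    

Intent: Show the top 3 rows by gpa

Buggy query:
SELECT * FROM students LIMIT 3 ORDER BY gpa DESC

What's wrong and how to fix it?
Bug: ORDER BY cannot follow LIMIT; LIMIT is the final clause

Fix: Sort with ORDER BY, then apply LIMIT

Corrected query:
SELECT * FROM students ORDER BY gpa DESC LIMIT 3

Result:
id | name  | major   | gpa  | credits
---+-------+---------+------+--------
3  | Hank  | History | 2.95 | 128    
5  | Grace | Math    | 2.81 | 34     
1  | Iris  | Math    | 2.66 | 97     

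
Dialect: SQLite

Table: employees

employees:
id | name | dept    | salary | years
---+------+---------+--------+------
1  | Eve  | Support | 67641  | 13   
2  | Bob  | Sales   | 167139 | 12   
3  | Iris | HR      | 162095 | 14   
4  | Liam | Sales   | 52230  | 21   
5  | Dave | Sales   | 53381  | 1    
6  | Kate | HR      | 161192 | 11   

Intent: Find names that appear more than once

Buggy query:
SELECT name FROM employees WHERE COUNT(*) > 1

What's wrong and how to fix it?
Bug: COUNT(*) is an aggregate and cannot be used in WHERE

Fix: GROUP BY name, then filter groups with HAVING COUNT(*) > 1

Corrected query:
SELECT name FROM employees GROUP BY name HAVING COUNT(*) > 1

Result:
(no rows)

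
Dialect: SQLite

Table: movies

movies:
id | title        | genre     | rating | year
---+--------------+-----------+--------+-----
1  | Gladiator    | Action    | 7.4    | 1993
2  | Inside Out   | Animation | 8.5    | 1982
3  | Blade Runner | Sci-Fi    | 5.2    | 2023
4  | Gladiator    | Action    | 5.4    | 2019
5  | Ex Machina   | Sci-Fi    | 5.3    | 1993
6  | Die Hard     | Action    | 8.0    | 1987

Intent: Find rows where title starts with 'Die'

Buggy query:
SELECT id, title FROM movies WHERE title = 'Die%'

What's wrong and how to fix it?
Bug: Wildcards only work with LIKE; '=' treats '%' as a literal character

Fix: Replace '=' with LIKE so 'Die%' is treated as a pattern

Corrected query:
SELECT id, title FROM movies WHERE title LIKE 'Die%'

Result:
id | title   
---+---------
6  | Die Hard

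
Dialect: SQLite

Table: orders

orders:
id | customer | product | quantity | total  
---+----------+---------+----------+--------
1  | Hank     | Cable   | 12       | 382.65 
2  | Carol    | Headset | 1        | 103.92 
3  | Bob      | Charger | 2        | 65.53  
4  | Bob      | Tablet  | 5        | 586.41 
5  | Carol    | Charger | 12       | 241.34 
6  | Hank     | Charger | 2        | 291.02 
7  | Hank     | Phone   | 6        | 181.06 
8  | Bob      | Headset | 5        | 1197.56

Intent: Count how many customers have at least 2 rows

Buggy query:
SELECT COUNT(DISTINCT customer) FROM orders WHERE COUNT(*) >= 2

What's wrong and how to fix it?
Bug: WHERE filters individual rows, not groups, so a group-level COUNT is invalid there

Fix: Use a subquery that GROUPs and filters with HAVING, then count its rows

Corrected query:
SELECT COUNT(*) FROM (SELECT customer FROM orders GROUP BY customer HAVING COUNT(*) >= 2)

Result:
COUNT(*)
--------
3       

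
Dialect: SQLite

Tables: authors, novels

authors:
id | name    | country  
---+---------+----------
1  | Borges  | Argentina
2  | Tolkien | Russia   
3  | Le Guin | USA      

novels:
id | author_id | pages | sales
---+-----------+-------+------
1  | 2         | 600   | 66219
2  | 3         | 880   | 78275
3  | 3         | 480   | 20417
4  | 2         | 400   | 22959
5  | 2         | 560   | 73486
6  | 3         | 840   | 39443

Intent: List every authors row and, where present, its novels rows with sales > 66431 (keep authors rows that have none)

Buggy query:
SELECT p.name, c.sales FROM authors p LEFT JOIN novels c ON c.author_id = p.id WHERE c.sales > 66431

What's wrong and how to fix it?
Bug: A WHERE condition on the right-hand table after LEFT JOIN drops unmatched parents

Fix: Move the right-table condition into the ON clause so unmatched parents are kept

Corrected query:
SELECT p.name, c.sales FROM authors p LEFT JOIN novels c ON c.author_id = p.id AND c.sales > 66431

Result:
name    | sales
--------+------
Borges  | NULL 
Tolkien | 73486
Le Guin | 78275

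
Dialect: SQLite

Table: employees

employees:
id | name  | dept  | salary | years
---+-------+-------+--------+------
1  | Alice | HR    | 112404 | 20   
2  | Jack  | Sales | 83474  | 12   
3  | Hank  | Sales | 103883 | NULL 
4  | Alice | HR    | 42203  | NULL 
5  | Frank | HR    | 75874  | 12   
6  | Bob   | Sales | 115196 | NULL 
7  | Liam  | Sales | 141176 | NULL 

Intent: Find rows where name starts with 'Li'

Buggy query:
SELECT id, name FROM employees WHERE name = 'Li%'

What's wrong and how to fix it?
Bug: Wildcards only work with LIKE; '=' treats '%' as a literal character

Fix: Replace '=' with LIKE so 'Li%' is treated as a pattern

Corrected query:
SELECT id, name FROM employees WHERE name LIKE 'Li%'

Result:
id | name
---+-----
7  | Liam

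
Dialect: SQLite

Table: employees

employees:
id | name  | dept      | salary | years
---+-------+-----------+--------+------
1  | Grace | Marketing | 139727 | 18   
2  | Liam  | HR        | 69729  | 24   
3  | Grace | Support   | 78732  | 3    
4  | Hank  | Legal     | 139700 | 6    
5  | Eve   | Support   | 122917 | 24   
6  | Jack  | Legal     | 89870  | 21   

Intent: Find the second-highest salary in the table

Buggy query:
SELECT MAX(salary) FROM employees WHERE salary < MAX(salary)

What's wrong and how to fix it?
Bug: MAX(salary) on the right of the comparison is an aggregate-in-WHERE error

Fix: Compute the overall MAX in a subquery, then take MAX of rows below it

Corrected query:
SELECT MAX(salary) FROM employees WHERE salary < (SELECT MAX(salary) FROM employees)

Result:
MAX(salary)
-----------
139700     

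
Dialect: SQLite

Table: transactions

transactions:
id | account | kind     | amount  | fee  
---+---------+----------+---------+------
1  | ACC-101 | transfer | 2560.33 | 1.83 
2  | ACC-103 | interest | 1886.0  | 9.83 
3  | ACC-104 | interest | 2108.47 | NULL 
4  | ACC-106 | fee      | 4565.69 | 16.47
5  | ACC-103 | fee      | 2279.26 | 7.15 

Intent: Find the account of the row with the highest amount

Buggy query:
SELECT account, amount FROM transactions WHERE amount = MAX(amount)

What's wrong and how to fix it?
Bug: WHERE is evaluated per row; an aggregate over the whole table isn't defined there

Fix: Use a subquery: WHERE amount = (SELECT MAX(amount) FROM transactions)

Corrected query:
SELECT account, amount FROM transactions WHERE amount = (SELECT MAX(amount) FROM transactions)

Result:
account | amount 
--------+--------
ACC-106 | 4565.69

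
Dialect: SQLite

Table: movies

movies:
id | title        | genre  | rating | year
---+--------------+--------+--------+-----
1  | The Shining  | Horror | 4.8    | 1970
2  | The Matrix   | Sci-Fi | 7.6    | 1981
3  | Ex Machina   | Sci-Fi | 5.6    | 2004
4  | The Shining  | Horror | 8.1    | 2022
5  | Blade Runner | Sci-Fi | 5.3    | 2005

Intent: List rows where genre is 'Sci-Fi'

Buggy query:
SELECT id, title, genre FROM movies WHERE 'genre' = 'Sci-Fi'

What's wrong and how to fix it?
Bug: Single quotes denote string literals in SQL; the column name is being compared as a constant string

Fix: Remove the quotes around the column name (or use double quotes for an identifier)

Corrected query:
SELECT id, title, genre FROM movies WHERE genre = 'Sci-Fi'

Result:
id | title        | genre 
---+--------------+-------
2  | The Matrix   | Sci-Fi
3  | Ex Machina   | Sci-Fi
5  | Blade Runner | Sci-Fi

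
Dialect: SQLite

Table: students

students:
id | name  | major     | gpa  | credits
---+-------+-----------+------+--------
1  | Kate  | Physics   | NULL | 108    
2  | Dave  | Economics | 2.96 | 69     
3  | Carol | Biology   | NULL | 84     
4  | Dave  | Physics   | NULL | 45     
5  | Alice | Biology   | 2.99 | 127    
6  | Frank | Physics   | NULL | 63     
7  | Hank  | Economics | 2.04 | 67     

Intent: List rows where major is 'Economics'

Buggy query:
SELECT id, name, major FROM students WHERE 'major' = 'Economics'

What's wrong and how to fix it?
Bug: Single quotes denote string literals in SQL; the column name is being compared as a constant string

Fix: Reference the column as major without single quotes

Corrected query:
SELECT id, name, major FROM students WHERE major = 'Economics'

Result:
id | name | major    
---+------+----------
2  | Dave | Economics
7  | Hank | Economics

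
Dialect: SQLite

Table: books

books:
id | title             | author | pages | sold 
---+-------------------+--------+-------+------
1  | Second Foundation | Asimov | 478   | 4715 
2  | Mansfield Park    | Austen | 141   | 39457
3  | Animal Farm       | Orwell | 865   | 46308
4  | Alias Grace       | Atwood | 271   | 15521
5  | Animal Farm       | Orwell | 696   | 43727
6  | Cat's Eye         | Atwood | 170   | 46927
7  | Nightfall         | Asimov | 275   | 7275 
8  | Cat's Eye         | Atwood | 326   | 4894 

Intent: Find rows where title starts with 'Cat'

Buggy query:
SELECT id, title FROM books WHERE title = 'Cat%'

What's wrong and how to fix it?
Bug: Wildcards only work with LIKE; '=' treats '%' as a literal character

Fix: Replace '=' with LIKE so 'Cat%' is treated as a pattern

Corrected query:
SELECT id, title FROM books WHERE title LIKE 'Cat%'

Result:
id | title    
---+----------
6  | Cat's Eye
8  | Cat's Eye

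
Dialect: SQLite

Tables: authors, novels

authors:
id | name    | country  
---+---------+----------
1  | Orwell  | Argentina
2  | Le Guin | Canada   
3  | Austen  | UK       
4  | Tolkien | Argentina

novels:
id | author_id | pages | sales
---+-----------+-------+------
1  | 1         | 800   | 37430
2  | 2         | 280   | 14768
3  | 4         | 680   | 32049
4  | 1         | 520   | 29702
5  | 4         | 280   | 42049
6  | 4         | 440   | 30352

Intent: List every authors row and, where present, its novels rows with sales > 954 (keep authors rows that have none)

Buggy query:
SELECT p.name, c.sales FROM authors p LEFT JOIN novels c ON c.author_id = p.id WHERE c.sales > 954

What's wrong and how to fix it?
Bug: Filtering c.sales in WHERE discards the NULL rows produced by LEFT JOIN, turning it into an inner join

Fix: Put 'c.sales > 954' in the JOIN's ON clause instead of WHERE

Corrected query:
SELECT p.name, c.sales FROM authors p LEFT JOIN novels c ON c.author_id = p.id AND c.sales > 954

Result:
name    | sales
--------+------
Orwell  | 29702
Orwell  | 37430
Le Guin | 14768
Austen  | NULL 
Tolkien | 30352
Tolkien | 32049
Tolkien | 42049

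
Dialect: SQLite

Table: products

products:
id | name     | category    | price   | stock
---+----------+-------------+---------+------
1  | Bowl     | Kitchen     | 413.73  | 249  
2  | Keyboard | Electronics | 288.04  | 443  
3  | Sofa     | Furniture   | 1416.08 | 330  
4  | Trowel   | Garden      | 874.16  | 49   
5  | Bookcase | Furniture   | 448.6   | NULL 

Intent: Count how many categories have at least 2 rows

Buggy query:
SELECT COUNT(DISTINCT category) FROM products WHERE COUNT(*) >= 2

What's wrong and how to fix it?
Bug: WHERE filters individual rows, not groups, so a group-level COUNT is invalid there

Fix: Group first with HAVING COUNT(*) >= 2, then COUNT the resulting groups

Corrected query:
SELECT COUNT(*) FROM (SELECT category FROM products GROUP BY category HAVING COUNT(*) >= 2)

Result:
COUNT(*)
--------
1       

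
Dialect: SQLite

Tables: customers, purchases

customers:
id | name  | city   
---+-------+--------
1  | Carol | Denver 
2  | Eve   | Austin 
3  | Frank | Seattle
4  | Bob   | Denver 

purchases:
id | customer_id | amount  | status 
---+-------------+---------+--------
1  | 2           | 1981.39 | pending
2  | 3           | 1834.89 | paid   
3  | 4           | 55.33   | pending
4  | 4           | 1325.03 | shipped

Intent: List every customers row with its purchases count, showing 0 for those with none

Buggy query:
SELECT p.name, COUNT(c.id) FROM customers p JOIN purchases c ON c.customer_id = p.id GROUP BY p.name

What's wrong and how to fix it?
Bug: INNER JOIN drops customers rows that have no matching purchases rows

Fix: Use LEFT JOIN so parents without children still appear (COUNT(c.id) gives 0)

Corrected query:
SELECT p.name, COUNT(c.id) FROM customers p LEFT JOIN purchases c ON c.customer_id = p.id GROUP BY p.name

Result:
name  | COUNT(c.id)
------+------------
Bob   | 2          
Carol | 0          
Eve   | 1          
Frank | 1          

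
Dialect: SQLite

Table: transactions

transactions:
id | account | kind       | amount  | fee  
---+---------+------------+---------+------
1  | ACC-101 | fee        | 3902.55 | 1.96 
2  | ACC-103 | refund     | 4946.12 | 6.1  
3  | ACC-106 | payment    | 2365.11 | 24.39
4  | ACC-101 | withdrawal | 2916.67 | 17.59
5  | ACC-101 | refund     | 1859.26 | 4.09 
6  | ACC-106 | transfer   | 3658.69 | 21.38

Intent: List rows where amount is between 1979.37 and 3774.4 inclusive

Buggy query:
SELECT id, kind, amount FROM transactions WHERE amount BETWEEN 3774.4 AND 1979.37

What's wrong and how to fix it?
Bug: The bounds are reversed; BETWEEN a AND b requires a <= b to match anything

Fix: Swap the bounds so the smaller value comes first

Corrected query:
SELECT id, kind, amount FROM transactions WHERE amount BETWEEN 1979.37 AND 3774.4

Result:
id | kind       | amount 
---+------------+--------
3  | payment    | 2365.11
4  | withdrawal | 2916.67
6  | transfer   | 3658.69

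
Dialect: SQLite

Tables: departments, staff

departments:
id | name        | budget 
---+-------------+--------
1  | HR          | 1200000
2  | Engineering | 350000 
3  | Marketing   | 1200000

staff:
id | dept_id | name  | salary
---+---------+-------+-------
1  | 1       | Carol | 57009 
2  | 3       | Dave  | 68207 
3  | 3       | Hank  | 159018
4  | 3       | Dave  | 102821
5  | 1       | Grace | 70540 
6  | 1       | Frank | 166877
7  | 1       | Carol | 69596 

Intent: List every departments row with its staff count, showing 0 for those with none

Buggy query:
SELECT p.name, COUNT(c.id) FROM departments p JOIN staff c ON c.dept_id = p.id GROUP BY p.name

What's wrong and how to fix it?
Bug: An inner join excludes parents with zero children

Fix: Use LEFT JOIN so parents without children still appear (COUNT(c.id) gives 0)

Corrected query:
SELECT p.name, COUNT(c.id) FROM departments p LEFT JOIN staff c ON c.dept_id = p.id GROUP BY p.name

Result:
name        | COUNT(c.id)
------------+------------
Engineering | 0          
HR          | 4          
Marketing   | 3          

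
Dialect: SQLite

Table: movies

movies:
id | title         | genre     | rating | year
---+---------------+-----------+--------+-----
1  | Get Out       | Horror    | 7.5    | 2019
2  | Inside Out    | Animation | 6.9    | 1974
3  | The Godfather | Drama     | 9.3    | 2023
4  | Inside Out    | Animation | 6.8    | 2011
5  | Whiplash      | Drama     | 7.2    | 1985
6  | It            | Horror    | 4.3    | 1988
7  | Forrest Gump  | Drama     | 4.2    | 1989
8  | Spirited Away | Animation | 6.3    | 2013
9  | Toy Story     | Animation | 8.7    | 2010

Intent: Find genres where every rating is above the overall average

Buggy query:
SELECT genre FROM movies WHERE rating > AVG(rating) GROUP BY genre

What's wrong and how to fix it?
Bug: AVG() is an aggregate; it can't sit directly in WHERE

Fix: Compute the overall average in a scalar subquery and compare each group's MIN against it in HAVING

Corrected query:
SELECT genre FROM movies GROUP BY genre HAVING MIN(rating) > (SELECT AVG(rating) FROM movies)

Result:
(no rows)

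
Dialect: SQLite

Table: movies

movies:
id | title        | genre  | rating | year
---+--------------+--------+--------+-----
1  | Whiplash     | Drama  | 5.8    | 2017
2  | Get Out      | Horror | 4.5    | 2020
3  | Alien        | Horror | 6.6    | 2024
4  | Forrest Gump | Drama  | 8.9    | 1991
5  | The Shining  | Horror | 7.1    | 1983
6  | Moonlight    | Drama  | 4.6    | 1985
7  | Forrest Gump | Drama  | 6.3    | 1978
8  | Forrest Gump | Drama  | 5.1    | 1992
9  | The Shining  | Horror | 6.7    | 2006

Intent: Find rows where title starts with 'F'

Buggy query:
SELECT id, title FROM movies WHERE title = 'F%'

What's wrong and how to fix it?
Bug: Wildcards only work with LIKE; '=' treats '%' as a literal character

Fix: Replace '=' with LIKE so 'F%' is treated as a pattern

Corrected query:
SELECT id, title FROM movies WHERE title LIKE 'F%'

Result:
id | title       
---+-------------
4  | Forrest Gump
7  | Forrest Gump
8  | Forrest Gump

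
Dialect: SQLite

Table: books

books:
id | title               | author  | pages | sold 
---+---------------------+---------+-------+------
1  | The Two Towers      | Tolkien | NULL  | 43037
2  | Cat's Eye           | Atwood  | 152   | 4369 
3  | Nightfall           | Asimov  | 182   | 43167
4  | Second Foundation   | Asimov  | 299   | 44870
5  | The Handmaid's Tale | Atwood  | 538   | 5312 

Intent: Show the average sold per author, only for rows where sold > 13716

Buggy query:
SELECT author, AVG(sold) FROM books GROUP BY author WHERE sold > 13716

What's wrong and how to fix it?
Bug: Row-level WHERE must come before GROUP BY in the clause order

Fix: Move the WHERE clause before GROUP BY

Corrected query:
SELECT author, AVG(sold) FROM books WHERE sold > 13716 GROUP BY author

Result:
author  | AVG(sold)
--------+----------
Asimov  | 44018.5  
Tolkien | 43037    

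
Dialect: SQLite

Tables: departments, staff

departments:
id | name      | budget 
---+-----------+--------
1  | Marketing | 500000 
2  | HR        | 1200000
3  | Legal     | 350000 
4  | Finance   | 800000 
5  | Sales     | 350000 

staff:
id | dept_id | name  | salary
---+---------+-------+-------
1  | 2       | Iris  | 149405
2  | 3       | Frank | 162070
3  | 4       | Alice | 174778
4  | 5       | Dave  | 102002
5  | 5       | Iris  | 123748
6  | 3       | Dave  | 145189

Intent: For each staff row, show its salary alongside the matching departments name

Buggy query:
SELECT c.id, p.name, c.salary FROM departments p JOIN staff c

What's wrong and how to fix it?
Bug: Missing join condition: each staff row is matched to all departments rows instead of just its own

Fix: Specify the join condition linking the foreign key to the parent id

Corrected query:
SELECT c.id, p.name, c.salary FROM departments p JOIN staff c ON c.dept_id = p.id

Result:
id | name    | salary
---+---------+-------
1  | HR      | 149405
2  | Legal   | 162070
3  | Finance | 174778
4  | Sales   | 102002
5  | Sales   | 123748
6  | Legal   | 145189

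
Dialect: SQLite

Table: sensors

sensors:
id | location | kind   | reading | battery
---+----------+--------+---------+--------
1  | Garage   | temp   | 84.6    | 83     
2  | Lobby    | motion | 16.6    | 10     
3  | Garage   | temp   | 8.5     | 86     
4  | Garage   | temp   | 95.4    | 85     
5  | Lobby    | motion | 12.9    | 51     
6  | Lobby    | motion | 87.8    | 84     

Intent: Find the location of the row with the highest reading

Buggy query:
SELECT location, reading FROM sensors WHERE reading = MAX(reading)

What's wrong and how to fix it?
Bug: WHERE is evaluated per row; an aggregate over the whole table isn't defined there

Fix: Use a subquery: WHERE reading = (SELECT MAX(reading) FROM sensors)

Corrected query:
SELECT location, reading FROM sensors WHERE reading = (SELECT MAX(reading) FROM sensors)

Result:
location | reading
---------+--------
Garage   | 95.4   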